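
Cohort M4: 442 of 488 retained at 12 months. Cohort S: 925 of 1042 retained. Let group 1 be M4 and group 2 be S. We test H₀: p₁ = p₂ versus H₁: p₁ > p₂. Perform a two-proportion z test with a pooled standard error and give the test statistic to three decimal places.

p̂₁ = 442/488 ≈ 0.90574, p̂₂ = 925/1042 ≈ 0.88772.
Pooled p̂ = (442+925)/(488+1042) = 1367/1530 = 0.89346.
SE = √(p̂(1−p̂)(1/n₁+1/n₂)) = √(0.89346·0.10654·0.00300887) = √(0.000286403) = 0.01692.
z = (0.90574 − 0.88772)/0.01692 = 0.01802/0.01692 = 1.065.

z = 1.065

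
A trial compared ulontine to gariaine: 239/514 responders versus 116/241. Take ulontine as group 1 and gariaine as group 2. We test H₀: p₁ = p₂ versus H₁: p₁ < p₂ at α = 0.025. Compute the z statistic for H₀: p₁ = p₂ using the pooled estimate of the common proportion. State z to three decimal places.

z = -0.420

p̂₁ = 239/514 = 0.46498, p̂₂ = 116/241 = 0.48133.
Pooled p̂ = (239+116)/(514+241) = 355/755 = 0.47020.
SE = √(0.249112 × 0.0060949) = 0.03897.
z = (0.46498 − 0.48133)/0.03897 = -0.01635/0.03897 = -0.420.
p-value = P(Z < -0.420) ≈ 0.3374, so at α = 0.025 we fail to reject H₀.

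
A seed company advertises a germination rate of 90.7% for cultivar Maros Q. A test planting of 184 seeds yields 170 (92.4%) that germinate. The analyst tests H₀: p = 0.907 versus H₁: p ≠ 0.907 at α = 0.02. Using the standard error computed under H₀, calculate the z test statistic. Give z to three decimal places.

z = 0.790

p̂ = 170/184 = 0.92391.
Under H₀, SE = √(0.907·0.093/184) = √(0.000458429) = 0.02141.
z = (0.92391 − 0.907)/0.02141 = 0.01691/0.02141 = 0.790.
Two-sided p-value ≈ 2·Φ(−0.790) = 0.4296. With α = 0.02, fail to reject H₀.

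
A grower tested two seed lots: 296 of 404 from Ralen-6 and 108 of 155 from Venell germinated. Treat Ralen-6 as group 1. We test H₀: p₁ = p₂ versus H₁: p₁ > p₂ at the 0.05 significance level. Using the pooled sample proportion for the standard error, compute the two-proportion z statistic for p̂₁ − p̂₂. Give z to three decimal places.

z = 0.849

p̂₁ = 296/404 = 0.73267, p̂₂ = 108/155 = 0.69677.
Pooled p̂ = (296+108)/(404+155) = 404/559 = 0.72272.
SE = √(p̂(1−p̂)(1/n₁+1/n₂)) = √(0.72272·0.27728·0.00892686) = √(0.00178891) = 0.04230.
z = (0.73267 − 0.69677)/0.04230 = 0.03590/0.04230 = 0.849.
p-value = P(Z > 0.849) ≈ 0.1980; since p > α = 0.05, fail to reject H₀.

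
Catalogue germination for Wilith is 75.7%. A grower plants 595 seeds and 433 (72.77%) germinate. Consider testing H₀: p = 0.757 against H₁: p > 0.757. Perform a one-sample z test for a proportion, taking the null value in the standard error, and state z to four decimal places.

p̂ = 433/595 = 0.727731.
SE = √(p₀(1−p₀)/n) = √(0.18395/595) = 0.017583.
z = (0.727731 − 0.757)/0.017583 = -0.029269/0.017583 = -1.6646.

z = -1.6646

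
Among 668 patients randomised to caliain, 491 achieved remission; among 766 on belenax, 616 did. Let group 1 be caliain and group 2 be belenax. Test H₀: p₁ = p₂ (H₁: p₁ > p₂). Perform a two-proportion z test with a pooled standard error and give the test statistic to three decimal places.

z = -3.113

p̂₁ = 491/668 = 0.73503, p̂₂ = 616/766 = 0.80418.
Pooled p̂ = (491+616)/(668+766) = 1107/1434 = 0.77197.
SE = √(0.176034 × 0.00280249) = 0.02221.
z = (0.73503 − 0.80418)/0.02221 = -0.06915/0.02221 = -3.113.
p-value = P(Z > -3.113) ≈ 0.9991.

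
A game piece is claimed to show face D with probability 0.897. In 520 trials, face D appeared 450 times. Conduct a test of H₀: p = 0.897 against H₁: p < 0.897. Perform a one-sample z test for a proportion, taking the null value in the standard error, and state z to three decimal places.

p̂ = 450/520 ≈ 0.86538.
Under H₀, SE = √(0.897·0.103/520) = √(0.000177675) = 0.01333.
z = (0.86538 − 0.897)/0.01333 = -0.03162/0.01333 = -2.372.
p-value = P(Z < -2.372) ≈ 0.0088.

z = -2.372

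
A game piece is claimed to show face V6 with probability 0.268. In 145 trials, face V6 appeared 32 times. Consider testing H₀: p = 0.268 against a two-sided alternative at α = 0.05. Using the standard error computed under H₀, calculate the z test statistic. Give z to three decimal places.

z = -1.286

p̂ = 32/145 = 0.22069.
Under H₀, SE = √(0.268·0.732/145) = √(0.00135294) = 0.03678.
z = (0.22069 − 0.268)/0.03678 = -0.04731/0.03678 = -1.286.
p-value = 2·P(Z > 1.286) ≈ 0.1984. With α = 0.05, fail to reject H₀.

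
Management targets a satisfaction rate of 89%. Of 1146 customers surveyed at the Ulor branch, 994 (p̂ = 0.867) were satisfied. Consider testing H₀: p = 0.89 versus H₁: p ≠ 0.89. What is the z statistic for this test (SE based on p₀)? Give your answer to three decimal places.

p̂ = 994/1146 ≈ 0.867365.
SE = √(p₀(1−p₀)/n) = √(0.0979/1146) = 0.009243.
z = (0.867365 − 0.89)/0.009243 = -0.022635/0.009243 = -2.449.
p-value = 2·P(Z > 2.449) ≈ 0.0143.

z = -2.449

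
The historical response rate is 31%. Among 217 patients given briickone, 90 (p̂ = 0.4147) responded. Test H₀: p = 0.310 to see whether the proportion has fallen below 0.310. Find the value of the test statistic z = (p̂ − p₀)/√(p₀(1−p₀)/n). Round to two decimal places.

p̂ = 90/217 ≈ 0.41475.
SE = √(p₀(1−p₀)/n) = √(0.2139/217) = 0.03140.
z = (0.41475 − 0.31)/0.03140 = 0.10475/0.03140 = 3.34.

z = 3.34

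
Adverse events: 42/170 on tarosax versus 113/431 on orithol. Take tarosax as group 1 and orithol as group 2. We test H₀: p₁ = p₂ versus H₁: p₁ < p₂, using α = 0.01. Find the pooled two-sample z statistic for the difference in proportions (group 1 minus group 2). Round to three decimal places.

p̂₁ = 42/170 = 0.24706, p̂₂ = 113/431 = 0.26218.
Pooled p̂ = (42+113)/(170+431) = 155/601 = 0.25790.
SE = √(p̂(1−p̂)(1/n₁+1/n₂)) = √(0.25790·0.74210·0.00820254) = √(0.00156988) = 0.03962.
z = (0.24706 − 0.26218)/0.03962 = -0.01512/0.03962 = -0.382.
p-value = P(Z < -0.382) ≈ 0.3514, so at α = 0.01 we fail to reject H₀.

z = -0.382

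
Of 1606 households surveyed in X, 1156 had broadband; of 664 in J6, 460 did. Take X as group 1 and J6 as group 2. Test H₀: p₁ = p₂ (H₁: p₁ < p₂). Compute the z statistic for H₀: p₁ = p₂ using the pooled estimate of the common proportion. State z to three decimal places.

p̂₁ = 1156/1606 = 0.71980, p̂₂ = 460/664 = 0.69277.
Pooled p̂ = (1156+460)/(1606+664) = 1616/2270 = 0.71189.
SE = √(p̂(1−p̂)(1/n₁+1/n₂)) = √(0.71189·0.28811·0.00212869) = √(0.000436596) = 0.02089.
z = (0.71980 − 0.69277)/0.02089 = 0.02703/0.02089 = 1.294.
p-value = P(Z < 1.294) ≈ 0.9021.

z = 1.294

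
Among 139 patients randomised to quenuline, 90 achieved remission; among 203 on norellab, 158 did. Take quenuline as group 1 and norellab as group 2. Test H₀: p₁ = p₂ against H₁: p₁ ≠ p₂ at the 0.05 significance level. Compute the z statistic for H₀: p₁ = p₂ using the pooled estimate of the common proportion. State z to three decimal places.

z = -2.662

p̂₁ = 90/139 = 0.64748, p̂₂ = 158/203 = 0.77833.
Pooled p̂ = (90+158)/(139+203) = 248/342 = 0.72515.
SE = √(0.199309 × 0.0121204) = 0.04915.
z = (0.64748 − 0.77833)/0.04915 = -0.13085/0.04915 = -2.662.
p-value = 2·P(Z > 2.662) ≈ 0.0078, so at α = 0.05 we reject H₀.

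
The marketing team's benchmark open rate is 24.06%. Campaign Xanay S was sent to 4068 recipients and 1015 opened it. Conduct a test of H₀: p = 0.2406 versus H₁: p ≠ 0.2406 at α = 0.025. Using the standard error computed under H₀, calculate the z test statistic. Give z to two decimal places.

z = 1.33

p̂ = 1015/4068 ≈ 0.2495.
Standard error under H₀: √(0.2406×0.7594/4068) = 0.0067.
z = (0.2495 − 0.2406)/0.0067 = 0.0089/0.0067 = 1.33.
p-value = 2·P(Z > 1.329) ≈ 0.1838; since p > α = 0.025, fail to reject H₀.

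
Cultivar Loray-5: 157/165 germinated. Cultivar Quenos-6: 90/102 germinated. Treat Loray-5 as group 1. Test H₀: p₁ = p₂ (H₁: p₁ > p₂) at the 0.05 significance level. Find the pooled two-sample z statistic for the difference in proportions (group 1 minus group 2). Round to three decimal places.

p̂₁ = 157/165 ≈ 0.95152, p̂₂ = 90/102 ≈ 0.88235.
Pooled p̂ = (157+90)/(165+102) = 247/267 = 0.92509.
SE = √(p̂(1−p̂)(1/n₁+1/n₂)) = √(0.92509·0.07491·0.0158645) = √(0.00109934) = 0.03316.
z = (0.95152 − 0.88235)/0.03316 = 0.06917/0.03316 = 2.086.
p-value = P(Z > 2.086) ≈ 0.0185; since p < α = 0.05, reject H₀.

z = 2.086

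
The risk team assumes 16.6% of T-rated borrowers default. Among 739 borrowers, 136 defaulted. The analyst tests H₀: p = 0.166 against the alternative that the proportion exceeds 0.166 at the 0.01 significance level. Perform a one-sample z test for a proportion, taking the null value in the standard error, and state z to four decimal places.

p̂ = 136/739 ≈ 0.184032.
Standard error under H₀: √(0.166×0.834/739) = 0.013687.
z = (0.184032 − 0.166)/0.013687 = 0.018032/0.013687 = 1.3175.
p-value = P(Z > 1.317) ≈ 0.0938; since p > α = 0.01, fail to reject H₀.

z = 1.3175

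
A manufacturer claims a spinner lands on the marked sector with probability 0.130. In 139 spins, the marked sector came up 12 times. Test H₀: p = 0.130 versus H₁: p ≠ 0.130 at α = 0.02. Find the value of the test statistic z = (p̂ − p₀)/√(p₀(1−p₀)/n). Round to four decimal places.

z = -1.5309

p̂ = 12/139 ≈ 0.086331.
SE = √(p₀(1−p₀)/n) = √(0.1131/139) = 0.028525.
z = (0.086331 − 0.13)/0.028525 = -0.043669/0.028525 = -1.5309.
p-value = 2·P(Z > 1.531) ≈ 0.1258; since p > α = 0.02, fail to reject H₀.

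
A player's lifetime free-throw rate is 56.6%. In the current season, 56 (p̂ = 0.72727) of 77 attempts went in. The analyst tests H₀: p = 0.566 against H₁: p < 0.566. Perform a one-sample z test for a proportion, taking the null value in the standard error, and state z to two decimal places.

p̂ = 56/77 = 0.72727.
SE = √(p₀(1−p₀)/n) = √(0.24564/77) = 0.05648.
z = (0.72727 − 0.566)/0.05648 = 0.16127/0.05648 = 2.86.
p-value = P(Z < 2.855) ≈ 0.9979.

z = 2.86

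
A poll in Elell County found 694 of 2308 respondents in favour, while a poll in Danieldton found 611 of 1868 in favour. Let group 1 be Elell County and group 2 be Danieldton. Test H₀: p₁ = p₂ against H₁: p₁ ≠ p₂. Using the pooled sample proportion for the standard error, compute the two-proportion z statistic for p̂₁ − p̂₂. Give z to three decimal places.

z = -1.830

p̂₁ = 694/2308 = 0.30069, p̂₂ = 611/1868 = 0.32709.
Pooled p̂ = (694+611)/(2308+1868) = 1305/4176 = 0.31250.
SE = √(0.214844 × 0.000968607) = 0.01443.
z = (0.30069 − 0.32709)/0.01443 = -0.02640/0.01443 = -1.830.
p-value = 2·P(Z > 1.830) ≈ 0.0673.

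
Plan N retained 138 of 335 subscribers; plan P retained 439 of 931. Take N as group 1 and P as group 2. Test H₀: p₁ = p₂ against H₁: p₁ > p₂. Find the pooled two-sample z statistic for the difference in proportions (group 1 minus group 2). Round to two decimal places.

z = -1.88

p̂₁ = 138/335 ≈ 0.4119, p̂₂ = 439/931 ≈ 0.4715.
Pooled p̂ = (138+439)/(335+931) = 577/1266 = 0.4558.
SE = √(p̂(1−p̂)(1/n₁+1/n₂)) = √(0.4558·0.5442·0.00405919) = √(0.00100685) = 0.0317.
z = (0.4119 − 0.4715)/0.0317 = -0.0596/0.0317 = -1.88.
p-value = P(Z > -1.878) ≈ 0.9698.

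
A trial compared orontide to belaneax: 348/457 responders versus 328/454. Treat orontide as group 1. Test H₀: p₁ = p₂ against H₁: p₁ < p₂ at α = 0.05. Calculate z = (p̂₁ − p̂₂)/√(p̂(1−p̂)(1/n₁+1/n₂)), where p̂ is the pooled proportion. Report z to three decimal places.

p̂₁ = 348/457 = 0.76149, p̂₂ = 328/454 = 0.72247.
Pooled p̂ = (348+328)/(457+454) = 676/911 = 0.74204.
SE = √(0.191416 × 0.00439083) = 0.02899.
z = (0.76149 − 0.72247)/0.02899 = 0.03902/0.02899 = 1.346.
p-value = P(Z < 1.346) ≈ 0.9108. With α = 0.05, fail to reject H₀.

z = 1.346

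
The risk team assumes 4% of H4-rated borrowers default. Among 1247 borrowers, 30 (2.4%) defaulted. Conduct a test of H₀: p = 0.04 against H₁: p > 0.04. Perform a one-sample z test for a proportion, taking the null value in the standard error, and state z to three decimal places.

z = -2.873

p̂ = 30/1247 = 0.024058.
Standard error under H₀: √(0.04×0.96/1247) = 0.005549.
z = (0.024058 − 0.04)/0.005549 = -0.015942/0.005549 = -2.873.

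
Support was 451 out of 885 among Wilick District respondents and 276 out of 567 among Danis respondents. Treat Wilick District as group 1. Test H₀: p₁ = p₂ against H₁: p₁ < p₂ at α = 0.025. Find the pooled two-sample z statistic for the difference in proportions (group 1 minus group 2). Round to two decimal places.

z = 0.85

p̂₁ = 451/885 ≈ 0.5096, p̂₂ = 276/567 ≈ 0.4868.
Pooled p̂ = (451+276)/(885+567) = 727/1452 = 0.5007.
SE = √(0.25 × 0.00289361) = 0.0269.
z = (0.5096 − 0.4868)/0.0269 = 0.0228/0.0269 = 0.85.
p-value = P(Z < 0.849) ≈ 0.8020. With α = 0.025, fail to reject H₀.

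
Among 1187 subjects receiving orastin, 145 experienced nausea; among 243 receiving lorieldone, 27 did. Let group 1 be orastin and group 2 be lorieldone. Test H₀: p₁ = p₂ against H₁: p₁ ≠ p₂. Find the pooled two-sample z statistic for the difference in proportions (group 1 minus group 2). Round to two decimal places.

p̂₁ = 145/1187 ≈ 0.1222, p̂₂ = 27/243 ≈ 0.1111.
Pooled p̂ = (145+27)/(1187+243) = 172/1430 = 0.1203.
SE = √(p̂(1−p̂)(1/n₁+1/n₂)) = √(0.1203·0.8797·0.00495769) = √(0.000524585) = 0.0229.
z = (0.1222 − 0.1111)/0.0229 = 0.0111/0.0229 = 0.48.

z = 0.48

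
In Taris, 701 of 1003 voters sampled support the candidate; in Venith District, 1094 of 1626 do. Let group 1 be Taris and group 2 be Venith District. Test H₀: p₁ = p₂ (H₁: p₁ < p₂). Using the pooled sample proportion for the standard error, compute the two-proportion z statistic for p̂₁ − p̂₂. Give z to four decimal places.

z = 1.3961

p̂₁ = 701/1003 = 0.6989033, p̂₂ = 1094/1626 = 0.6728167.
Pooled p̂ = (701+1094)/(1003+1626) = 1795/2629 = 0.6827691.
SE = √(p̂(1−p̂)(1/n₁+1/n₂)) = √(0.6827691·0.3172309·0.00161202) = √(0.000349155) = 0.0186857.
z = (0.6989033 − 0.6728167)/0.0186857 = 0.0260866/0.0186857 = 1.3961.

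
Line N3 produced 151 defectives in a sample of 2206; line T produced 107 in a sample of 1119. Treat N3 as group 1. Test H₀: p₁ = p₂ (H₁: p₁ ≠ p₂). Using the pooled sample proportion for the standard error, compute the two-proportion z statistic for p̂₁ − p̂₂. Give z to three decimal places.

p̂₁ = 151/2206 = 0.06845, p̂₂ = 107/1119 = 0.09562.
Pooled p̂ = (151+107)/(2206+1119) = 258/3325 = 0.07759.
SE = √(0.0715732 × 0.00134696) = 0.00982.
z = (0.06845 − 0.09562)/0.00982 = -0.02717/0.00982 = -2.767.

z = -2.767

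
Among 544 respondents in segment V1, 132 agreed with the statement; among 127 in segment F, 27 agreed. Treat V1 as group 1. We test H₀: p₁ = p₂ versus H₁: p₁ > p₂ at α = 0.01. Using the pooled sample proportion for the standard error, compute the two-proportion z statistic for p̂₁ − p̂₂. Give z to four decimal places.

z = 0.7171

p̂₁ = 132/544 ≈ 0.242647, p̂₂ = 27/127 ≈ 0.212598.
Pooled p̂ = (132+27)/(544+127) = 159/671 = 0.236960.
SE = √(0.18081 × 0.00971225) = 0.041905.
z = (0.242647 − 0.212598)/0.041905 = 0.030049/0.041905 = 0.7171.
p-value = P(Z > 0.717) ≈ 0.2367; since p > α = 0.01, fail to reject H₀.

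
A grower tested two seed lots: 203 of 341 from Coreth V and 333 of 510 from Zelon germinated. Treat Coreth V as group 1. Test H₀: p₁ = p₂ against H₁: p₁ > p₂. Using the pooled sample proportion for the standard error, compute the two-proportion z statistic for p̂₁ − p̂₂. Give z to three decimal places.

p̂₁ = 203/341 = 0.59531, p̂₂ = 333/510 = 0.65294.
Pooled p̂ = (203+333)/(341+510) = 536/851 = 0.62985.
SE = √(0.23314 × 0.00489334) = 0.03378.
z = (0.59531 − 0.65294)/0.03378 = -0.05763/0.03378 = -1.706.

z = -1.706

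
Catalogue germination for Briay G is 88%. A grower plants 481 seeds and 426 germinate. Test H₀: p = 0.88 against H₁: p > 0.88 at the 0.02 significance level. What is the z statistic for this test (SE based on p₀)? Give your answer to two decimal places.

p̂ = 426/481 = 0.88565.
SE = √(p₀(1−p₀)/n) = √(0.1056/481) = 0.01482.
z = (0.88565 − 0.88)/0.01482 = 0.00565/0.01482 = 0.38.
p-value = P(Z > 0.382) ≈ 0.3514, so at α = 0.02 we fail to reject H₀.

z = 0.38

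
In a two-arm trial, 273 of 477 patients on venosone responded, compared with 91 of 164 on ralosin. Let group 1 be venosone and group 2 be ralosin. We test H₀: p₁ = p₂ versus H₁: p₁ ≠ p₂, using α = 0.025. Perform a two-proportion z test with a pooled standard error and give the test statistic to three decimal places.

p̂₁ = 273/477 = 0.57233, p̂₂ = 91/164 = 0.55488.
Pooled p̂ = (273+91)/(477+164) = 364/641 = 0.56786.
SE = √(0.245395 × 0.008194) = 0.04484.
z = (0.57233 − 0.55488)/0.04484 = 0.01745/0.04484 = 0.389.
Two-sided p-value ≈ 2·Φ(−0.389) = 0.6972. With α = 0.025, fail to reject H₀.

z = 0.389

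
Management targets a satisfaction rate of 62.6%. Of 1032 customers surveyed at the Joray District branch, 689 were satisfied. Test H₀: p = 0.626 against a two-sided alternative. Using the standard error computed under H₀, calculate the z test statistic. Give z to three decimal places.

z = 2.764

p̂ = 689/1032 ≈ 0.667636.
Standard error under H₀: √(0.626×0.374/1032) = 0.015062.
z = (0.667636 − 0.626)/0.015062 = 0.041636/0.015062 = 2.764.
Two-sided p-value ≈ 2·Φ(−2.764) = 0.0057.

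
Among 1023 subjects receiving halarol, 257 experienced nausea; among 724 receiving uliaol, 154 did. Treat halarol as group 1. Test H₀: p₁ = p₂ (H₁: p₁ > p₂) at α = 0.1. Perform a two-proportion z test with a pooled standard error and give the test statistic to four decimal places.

z = 1.8696

p̂₁ = 257/1023 = 0.2512219, p̂₂ = 154/724 = 0.2127072.
Pooled p̂ = (257+154)/(1023+724) = 411/1747 = 0.2352604.
SE = √(0.179913 × 0.00235873) = 0.0206002.
z = (0.2512219 − 0.2127072)/0.0206002 = 0.0385147/0.0206002 = 1.8696.
p-value = P(Z > 1.870) ≈ 0.0308. With α = 0.1, reject H₀.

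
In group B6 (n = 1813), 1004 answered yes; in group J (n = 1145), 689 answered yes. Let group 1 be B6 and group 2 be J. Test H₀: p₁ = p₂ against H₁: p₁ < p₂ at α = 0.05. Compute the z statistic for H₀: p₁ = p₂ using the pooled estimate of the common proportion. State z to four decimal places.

p̂₁ = 1004/1813 = 0.553778, p̂₂ = 689/1145 = 0.601747.
Pooled p̂ = (1004+689)/(1813+1145) = 1693/2958 = 0.572346.
SE = √(0.244766 × 0.00142493) = 0.018676.
z = (0.553778 − 0.601747)/0.018676 = -0.047969/0.018676 = -2.5685.
p-value = P(Z < -2.569) ≈ 0.0051; since p < α = 0.05, reject H₀.

z = -2.5685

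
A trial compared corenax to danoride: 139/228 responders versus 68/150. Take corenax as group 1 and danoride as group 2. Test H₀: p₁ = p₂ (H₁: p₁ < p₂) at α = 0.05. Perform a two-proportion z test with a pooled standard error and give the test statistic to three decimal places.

z = 2.987

p̂₁ = 139/228 ≈ 0.60965, p̂₂ = 68/150 ≈ 0.45333.
Pooled p̂ = (139+68)/(228+150) = 207/378 = 0.54762.
SE = √(0.247732 × 0.0110526) = 0.05233.
z = (0.60965 − 0.45333)/0.05233 = 0.15632/0.05233 = 2.987.
p-value = P(Z < 2.987) ≈ 0.9986, so at α = 0.05 we fail to reject H₀.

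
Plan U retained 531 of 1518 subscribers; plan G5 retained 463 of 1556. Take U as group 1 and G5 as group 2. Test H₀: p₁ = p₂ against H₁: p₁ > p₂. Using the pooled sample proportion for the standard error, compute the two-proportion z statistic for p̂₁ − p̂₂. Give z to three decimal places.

z = 3.096

p̂₁ = 531/1518 ≈ 0.349802, p̂₂ = 463/1556 ≈ 0.297558.
Pooled p̂ = (531+463)/(1518+1556) = 994/3074 = 0.323357.
SE = √(p̂(1−p̂)(1/n₁+1/n₂)) = √(0.323357·0.676643·0.00130144) = √(0.00028475) = 0.016875.
z = (0.349802 − 0.297558)/0.016875 = 0.052244/0.016875 = 3.096.
p-value = P(Z > 3.096) ≈ 0.0010.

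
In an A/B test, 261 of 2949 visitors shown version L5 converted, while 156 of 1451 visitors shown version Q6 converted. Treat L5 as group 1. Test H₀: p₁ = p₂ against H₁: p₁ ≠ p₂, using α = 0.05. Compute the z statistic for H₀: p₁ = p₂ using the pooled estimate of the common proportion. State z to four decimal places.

p̂₁ = 261/2949 = 0.088505, p̂₂ = 156/1451 = 0.107512.
Pooled p̂ = (261+156)/(2949+1451) = 417/4400 = 0.094773.
SE = √(0.0857909 × 0.00102828) = 0.009392.
z = (0.088505 − 0.107512)/0.009392 = -0.019007/0.009392 = -2.0237.
Two-sided p-value ≈ 2·Φ(−2.024) = 0.0430; since p < α = 0.05, reject H₀.

z = -2.0237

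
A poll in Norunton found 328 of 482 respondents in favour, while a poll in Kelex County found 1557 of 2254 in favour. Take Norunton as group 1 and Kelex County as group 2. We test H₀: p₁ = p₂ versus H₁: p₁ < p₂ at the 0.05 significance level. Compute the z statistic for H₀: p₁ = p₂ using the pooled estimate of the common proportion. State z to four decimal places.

p̂₁ = 328/482 = 0.680498, p̂₂ = 1557/2254 = 0.690772.
Pooled p̂ = (328+1557)/(482+2254) = 1885/2736 = 0.688962.
SE = √(0.214293 × 0.00251834) = 0.023231.
z = (0.680498 − 0.690772)/0.023231 = -0.010274/0.023231 = -0.4423.
p-value = P(Z < -0.442) ≈ 0.3291. With α = 0.05, fail to reject H₀.

z = -0.4423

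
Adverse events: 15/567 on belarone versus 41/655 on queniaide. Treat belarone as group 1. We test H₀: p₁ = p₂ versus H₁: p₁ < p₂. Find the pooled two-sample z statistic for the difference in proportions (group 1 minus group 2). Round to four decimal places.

z = -3.0130

p̂₁ = 15/567 ≈ 0.0264550, p̂₂ = 41/655 ≈ 0.0625954.
Pooled p̂ = (15+41)/(567+655) = 56/1222 = 0.0458265.
SE = √(p̂(1−p̂)(1/n₁+1/n₂)) = √(0.0458265·0.9541735·0.00329039) = √(0.000143877) = 0.0119949.
z = (0.0264550 − 0.0625954)/0.0119949 = -0.0361404/0.0119949 = -3.0130.
p-value = P(Z < -3.013) ≈ 0.0013.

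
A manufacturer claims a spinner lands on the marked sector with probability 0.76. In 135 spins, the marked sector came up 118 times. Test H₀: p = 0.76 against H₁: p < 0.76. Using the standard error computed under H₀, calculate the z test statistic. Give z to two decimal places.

p̂ = 118/135 = 0.8741.
Under H₀, SE = √(0.76·0.24/135) = √(0.00135111) = 0.0368.
z = (0.8741 − 0.76)/0.0368 = 0.1141/0.0368 = 3.10.

z = 3.10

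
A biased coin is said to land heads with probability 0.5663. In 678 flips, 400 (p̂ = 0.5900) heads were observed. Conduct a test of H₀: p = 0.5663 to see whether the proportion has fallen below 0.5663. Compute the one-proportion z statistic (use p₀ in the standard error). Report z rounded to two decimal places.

p̂ = 400/678 ≈ 0.58997.
Under H₀, SE = √(0.5663·0.4337/678) = √(0.000362248) = 0.01903.
z = (0.58997 − 0.5663)/0.01903 = 0.02367/0.01903 = 1.24.
p-value = P(Z < 1.244) ≈ 0.8932.

z = 1.24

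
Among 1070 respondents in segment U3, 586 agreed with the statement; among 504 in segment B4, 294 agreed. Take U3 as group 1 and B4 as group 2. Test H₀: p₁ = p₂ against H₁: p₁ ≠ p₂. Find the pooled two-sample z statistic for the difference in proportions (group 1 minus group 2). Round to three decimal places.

z = -1.330

p̂₁ = 586/1070 ≈ 0.54766, p̂₂ = 294/504 ≈ 0.58333.
Pooled p̂ = (586+294)/(1070+504) = 880/1574 = 0.55909.
SE = √(p̂(1−p̂)(1/n₁+1/n₂)) = √(0.55909·0.44091·0.00291871) = √(0.000719487) = 0.02682.
z = (0.54766 − 0.58333)/0.02682 = -0.03567/0.02682 = -1.330.
p-value = 2·P(Z > 1.330) ≈ 0.1836.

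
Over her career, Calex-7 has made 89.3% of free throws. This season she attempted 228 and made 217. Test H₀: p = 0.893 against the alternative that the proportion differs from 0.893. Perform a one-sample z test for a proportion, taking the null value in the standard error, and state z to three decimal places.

z = 2.870

p̂ = 217/228 = 0.95175.
Standard error under H₀: √(0.893×0.107/228) = 0.02047.
z = (0.95175 − 0.893)/0.02047 = 0.05875/0.02047 = 2.870.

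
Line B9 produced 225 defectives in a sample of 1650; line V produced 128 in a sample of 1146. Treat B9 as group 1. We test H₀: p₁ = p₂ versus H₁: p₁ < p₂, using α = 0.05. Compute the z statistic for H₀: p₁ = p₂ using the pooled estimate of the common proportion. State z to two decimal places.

p̂₁ = 225/1650 = 0.1364, p̂₂ = 128/1146 = 0.1117.
Pooled p̂ = (225+128)/(1650+1146) = 353/2796 = 0.1263.
SE = √(p̂(1−p̂)(1/n₁+1/n₂)) = √(0.1263·0.8737·0.00147866) = √(0.000163114) = 0.0128.
z = (0.1364 − 0.1117)/0.0128 = 0.0247/0.0128 = 1.93.
p-value = P(Z < 1.932) ≈ 0.9733. With α = 0.05, fail to reject H₀.

z = 1.93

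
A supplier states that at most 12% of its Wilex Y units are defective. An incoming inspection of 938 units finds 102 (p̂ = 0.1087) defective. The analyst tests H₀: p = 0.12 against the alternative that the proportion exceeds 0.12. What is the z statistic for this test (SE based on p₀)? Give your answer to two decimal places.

z = -1.06

p̂ = 102/938 = 0.10874.
Under H₀, SE = √(0.12·0.88/938) = √(0.00011258) = 0.01061.
z = (0.10874 − 0.12)/0.01061 = -0.01126/0.01061 = -1.06.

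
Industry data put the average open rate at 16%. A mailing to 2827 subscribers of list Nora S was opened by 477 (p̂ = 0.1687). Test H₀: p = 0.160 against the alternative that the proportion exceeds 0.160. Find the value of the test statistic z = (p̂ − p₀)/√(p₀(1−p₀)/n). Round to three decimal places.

p̂ = 477/2827 = 0.168730.
Standard error under H₀: √(0.16×0.84/2827) = 0.006895.
z = (0.168730 − 0.16)/0.006895 = 0.008730/0.006895 = 1.266.

z = 1.266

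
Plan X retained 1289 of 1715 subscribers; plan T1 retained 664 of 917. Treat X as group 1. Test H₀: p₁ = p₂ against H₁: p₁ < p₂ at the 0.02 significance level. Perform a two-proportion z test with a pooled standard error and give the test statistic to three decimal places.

p̂₁ = 1289/1715 = 0.751603, p̂₂ = 664/917 = 0.724100.
Pooled p̂ = (1289+664)/(1715+917) = 1953/2632 = 0.742021.
SE = √(p̂(1−p̂)(1/n₁+1/n₂)) = √(0.742021·0.257979·0.0016736) = √(0.000320371) = 0.017899.
z = (0.751603 − 0.724100)/0.017899 = 0.027503/0.017899 = 1.537.
p-value = P(Z < 1.537) ≈ 0.9378, so at α = 0.02 we fail to reject H₀.

z = 1.537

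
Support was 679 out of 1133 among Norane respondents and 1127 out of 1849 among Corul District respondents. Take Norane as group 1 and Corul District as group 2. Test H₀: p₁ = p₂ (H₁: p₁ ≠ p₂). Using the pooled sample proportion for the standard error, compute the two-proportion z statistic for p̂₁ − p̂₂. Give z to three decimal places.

z = -0.555

p̂₁ = 679/1133 = 0.59929, p̂₂ = 1127/1849 = 0.60952.
Pooled p̂ = (679+1127)/(1133+1849) = 1806/2982 = 0.60563.
SE = √(p̂(1−p̂)(1/n₁+1/n₂)) = √(0.60563·0.39437·0.00142345) = √(0.000339978) = 0.01844.
z = (0.59929 − 0.60952)/0.01844 = -0.01023/0.01844 = -0.555.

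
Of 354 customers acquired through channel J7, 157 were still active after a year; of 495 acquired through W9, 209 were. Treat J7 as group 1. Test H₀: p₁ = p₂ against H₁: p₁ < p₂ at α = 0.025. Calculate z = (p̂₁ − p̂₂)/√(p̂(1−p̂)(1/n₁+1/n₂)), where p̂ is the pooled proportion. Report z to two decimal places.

p̂₁ = 157/354 = 0.4435, p̂₂ = 209/495 = 0.4222.
Pooled p̂ = (157+209)/(354+495) = 366/849 = 0.4311.
SE = √(p̂(1−p̂)(1/n₁+1/n₂)) = √(0.4311·0.5689·0.00484506) = √(0.00118826) = 0.0345.
z = (0.4435 − 0.4222)/0.0345 = 0.0213/0.0345 = 0.62.
p-value = P(Z < 0.617) ≈ 0.7315. With α = 0.025, fail to reject H₀.

z = 0.62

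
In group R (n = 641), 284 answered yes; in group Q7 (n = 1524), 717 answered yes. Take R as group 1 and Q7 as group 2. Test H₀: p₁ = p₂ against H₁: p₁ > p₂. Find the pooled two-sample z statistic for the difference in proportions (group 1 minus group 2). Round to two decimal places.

z = -1.17

p̂₁ = 284/641 = 0.4431, p̂₂ = 717/1524 = 0.4705.
Pooled p̂ = (284+717)/(641+1524) = 1001/2165 = 0.4624.
SE = √(0.248583 × 0.00221623) = 0.0235.
z = (0.4431 − 0.4705)/0.0235 = -0.0274/0.0235 = -1.17.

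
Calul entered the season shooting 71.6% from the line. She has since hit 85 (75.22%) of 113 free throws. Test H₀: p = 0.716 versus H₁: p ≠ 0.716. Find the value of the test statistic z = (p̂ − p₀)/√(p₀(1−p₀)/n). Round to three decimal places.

p̂ = 85/113 ≈ 0.75221.
Standard error under H₀: √(0.716×0.284/113) = 0.04242.
z = (0.75221 − 0.716)/0.04242 = 0.03621/0.04242 = 0.854.
Two-sided p-value ≈ 2·Φ(−0.854) = 0.3933.

z = 0.854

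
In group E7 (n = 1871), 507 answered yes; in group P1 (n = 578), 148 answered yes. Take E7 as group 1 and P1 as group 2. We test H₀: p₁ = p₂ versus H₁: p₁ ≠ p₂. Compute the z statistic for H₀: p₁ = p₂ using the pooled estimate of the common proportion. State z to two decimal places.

z = 0.71

p̂₁ = 507/1871 ≈ 0.2710, p̂₂ = 148/578 ≈ 0.2561.
Pooled p̂ = (507+148)/(1871+578) = 655/2449 = 0.2675.
SE = √(p̂(1−p̂)(1/n₁+1/n₂)) = √(0.2675·0.7325·0.00226458) = √(0.000443684) = 0.0211.
z = (0.2710 − 0.2561)/0.0211 = 0.0149/0.0211 = 0.71.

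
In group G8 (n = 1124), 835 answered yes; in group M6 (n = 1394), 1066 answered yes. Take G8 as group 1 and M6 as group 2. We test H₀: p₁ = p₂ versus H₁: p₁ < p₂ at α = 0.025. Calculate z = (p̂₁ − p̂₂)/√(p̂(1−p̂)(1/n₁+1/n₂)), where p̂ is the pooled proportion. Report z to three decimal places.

p̂₁ = 835/1124 = 0.74288, p̂₂ = 1066/1394 = 0.76471.
Pooled p̂ = (835+1066)/(1124+1394) = 1901/2518 = 0.75496.
SE = √(p̂(1−p̂)(1/n₁+1/n₂)) = √(0.75496·0.24504·0.00160704) = √(0.000297291) = 0.01724.
z = (0.74288 − 0.76471)/0.01724 = -0.02183/0.01724 = -1.266.
p-value = P(Z < -1.266) ≈ 0.1028. With α = 0.025, fail to reject H₀.

z = -1.266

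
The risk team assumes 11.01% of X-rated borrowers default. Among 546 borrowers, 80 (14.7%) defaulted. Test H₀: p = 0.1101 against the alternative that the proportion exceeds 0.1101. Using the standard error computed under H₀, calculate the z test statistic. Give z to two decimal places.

p̂ = 80/546 = 0.1465.
Standard error under H₀: √(0.1101×0.8899/546) = 0.0134.
z = (0.1465 − 0.1101)/0.0134 = 0.0364/0.0134 = 2.72.
p-value = P(Z > 2.719) ≈ 0.0033.

z = 2.72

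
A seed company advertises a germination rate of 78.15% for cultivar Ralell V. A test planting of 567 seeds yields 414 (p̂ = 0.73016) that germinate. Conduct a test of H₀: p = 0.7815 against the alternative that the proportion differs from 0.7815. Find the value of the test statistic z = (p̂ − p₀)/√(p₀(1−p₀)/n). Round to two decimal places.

z = -2.96

p̂ = 414/567 ≈ 0.73016.
Under H₀, SE = √(0.7815·0.2185/567) = √(0.00030116) = 0.01735.
z = (0.73016 − 0.7815)/0.01735 = -0.05134/0.01735 = -2.96.
Two-sided p-value ≈ 2·Φ(−2.958) = 0.0031.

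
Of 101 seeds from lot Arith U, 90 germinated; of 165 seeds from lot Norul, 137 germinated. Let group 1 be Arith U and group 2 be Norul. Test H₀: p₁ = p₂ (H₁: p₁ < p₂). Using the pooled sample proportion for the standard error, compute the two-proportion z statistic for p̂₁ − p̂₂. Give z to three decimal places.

z = 1.360

p̂₁ = 90/101 = 0.89109, p̂₂ = 137/165 = 0.83030.
Pooled p̂ = (90+137)/(101+165) = 227/266 = 0.85338.
SE = √(p̂(1−p̂)(1/n₁+1/n₂)) = √(0.85338·0.14662·0.0159616) = √(0.00199712) = 0.04469.
z = (0.89109 − 0.83030)/0.04469 = 0.06079/0.04469 = 1.360.
p-value = P(Z < 1.360) ≈ 0.9131.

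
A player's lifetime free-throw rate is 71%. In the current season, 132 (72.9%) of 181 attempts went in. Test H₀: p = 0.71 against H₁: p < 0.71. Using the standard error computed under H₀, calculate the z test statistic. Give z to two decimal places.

z = 0.57

p̂ = 132/181 = 0.7293.
Standard error under H₀: √(0.71×0.29/181) = 0.0337.
z = (0.7293 − 0.71)/0.0337 = 0.0193/0.0337 = 0.57.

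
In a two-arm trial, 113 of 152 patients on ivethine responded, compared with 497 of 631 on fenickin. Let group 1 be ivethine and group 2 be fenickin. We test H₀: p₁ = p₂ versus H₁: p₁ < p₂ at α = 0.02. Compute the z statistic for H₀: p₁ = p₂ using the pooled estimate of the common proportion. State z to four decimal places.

z = -1.1796

p̂₁ = 113/152 = 0.743421, p̂₂ = 497/631 = 0.787639.
Pooled p̂ = (113+497)/(152+631) = 610/783 = 0.779055.
SE = √(0.172128 × 0.00816373) = 0.037486.
z = (0.743421 − 0.787639)/0.037486 = -0.044218/0.037486 = -1.1796.
p-value = P(Z < -1.180) ≈ 0.1191. With α = 0.02, fail to reject H₀.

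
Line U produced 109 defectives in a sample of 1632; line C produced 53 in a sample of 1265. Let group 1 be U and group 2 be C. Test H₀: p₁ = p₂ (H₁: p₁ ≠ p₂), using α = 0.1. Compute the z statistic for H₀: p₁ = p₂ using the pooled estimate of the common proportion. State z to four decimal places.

z = 2.8920

p̂₁ = 109/1632 = 0.0667892, p̂₂ = 53/1265 = 0.0418972.
Pooled p̂ = (109+53)/(1632+1265) = 162/2897 = 0.0559199.
SE = √(0.0527929 × 0.00140326) = 0.0086071.
z = (0.0667892 − 0.0418972)/0.0086071 = 0.0248920/0.0086071 = 2.8920.
p-value = 2·P(Z > 2.892) ≈ 0.0038, so at α = 0.1 we reject H₀.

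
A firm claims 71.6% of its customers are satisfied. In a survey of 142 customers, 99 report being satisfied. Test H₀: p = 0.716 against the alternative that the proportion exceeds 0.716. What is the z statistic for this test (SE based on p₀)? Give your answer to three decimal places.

p̂ = 99/142 ≈ 0.69718.
SE = √(p₀(1−p₀)/n) = √(0.20334/142) = 0.03784.
z = (0.69718 − 0.716)/0.03784 = -0.01882/0.03784 = -0.497.
p-value = P(Z > -0.497) ≈ 0.6905.

z = -0.497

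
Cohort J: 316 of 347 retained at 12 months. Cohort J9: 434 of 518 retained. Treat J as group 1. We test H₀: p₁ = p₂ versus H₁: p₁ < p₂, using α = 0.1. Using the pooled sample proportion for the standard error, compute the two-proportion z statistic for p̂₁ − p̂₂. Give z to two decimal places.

p̂₁ = 316/347 = 0.9107, p̂₂ = 434/518 = 0.8378.
Pooled p̂ = (316+434)/(347+518) = 750/865 = 0.8671.
SE = √(p̂(1−p̂)(1/n₁+1/n₂)) = √(0.8671·0.1329·0.00481235) = √(0.000554733) = 0.0236.
z = (0.9107 − 0.8378)/0.0236 = 0.0729/0.0236 = 3.09.
p-value = P(Z < 3.092) ≈ 0.9990, so at α = 0.1 we fail to reject H₀.

z = 3.09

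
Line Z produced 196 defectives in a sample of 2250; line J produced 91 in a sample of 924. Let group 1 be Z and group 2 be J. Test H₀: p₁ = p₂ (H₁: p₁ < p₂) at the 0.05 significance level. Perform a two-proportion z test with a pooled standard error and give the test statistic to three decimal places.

z = -1.015

p̂₁ = 196/2250 = 0.087111, p̂₂ = 91/924 = 0.098485.
Pooled p̂ = (196+91)/(2250+924) = 287/3174 = 0.090422.
SE = √(p̂(1−p̂)(1/n₁+1/n₂)) = √(0.090422·0.909578·0.0015267) = √(0.000125565) = 0.011206.
z = (0.087111 − 0.098485)/0.011206 = -0.011374/0.011206 = -1.015.
p-value = P(Z < -1.015) ≈ 0.1551, so at α = 0.05 we fail to reject H₀.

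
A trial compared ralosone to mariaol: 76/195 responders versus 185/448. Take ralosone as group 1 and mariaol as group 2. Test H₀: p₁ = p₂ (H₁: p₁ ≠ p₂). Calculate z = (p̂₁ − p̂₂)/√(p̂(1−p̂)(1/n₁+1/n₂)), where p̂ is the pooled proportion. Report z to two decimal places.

p̂₁ = 76/195 ≈ 0.3897, p̂₂ = 185/448 ≈ 0.4129.
Pooled p̂ = (76+185)/(195+448) = 261/643 = 0.4059.
SE = √(0.241147 × 0.00736035) = 0.0421.
z = (0.3897 − 0.4129)/0.0421 = -0.0232/0.0421 = -0.55.
p-value = 2·P(Z > 0.551) ≈ 0.5818.

z = -0.55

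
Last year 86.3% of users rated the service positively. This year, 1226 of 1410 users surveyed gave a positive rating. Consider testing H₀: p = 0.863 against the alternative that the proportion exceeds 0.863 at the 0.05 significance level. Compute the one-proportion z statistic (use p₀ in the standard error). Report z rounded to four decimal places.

p̂ = 1226/1410 = 0.8695035.
SE = √(p₀(1−p₀)/n) = √(0.11823/1410) = 0.0091571.
z = (0.8695035 − 0.863)/0.0091571 = 0.0065035/0.0091571 = 0.7102.
p-value = P(Z > 0.710) ≈ 0.2388; since p > α = 0.05, fail to reject H₀.

z = 0.7102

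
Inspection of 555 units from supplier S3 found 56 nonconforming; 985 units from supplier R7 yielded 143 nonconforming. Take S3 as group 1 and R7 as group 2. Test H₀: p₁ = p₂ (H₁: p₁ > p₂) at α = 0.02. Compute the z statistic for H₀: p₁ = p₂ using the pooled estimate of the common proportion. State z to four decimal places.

p̂₁ = 56/555 = 0.100901, p̂₂ = 143/985 = 0.145178.
Pooled p̂ = (56+143)/(555+985) = 199/1540 = 0.129221.
SE = √(p̂(1−p̂)(1/n₁+1/n₂)) = √(0.129221·0.870779·0.00281703) = √(0.00031698) = 0.017804.
z = (0.100901 − 0.145178)/0.017804 = -0.044277/0.017804 = -2.4869.
p-value = P(Z > -2.487) ≈ 0.9936, so at α = 0.02 we fail to reject H₀.

z = -2.4869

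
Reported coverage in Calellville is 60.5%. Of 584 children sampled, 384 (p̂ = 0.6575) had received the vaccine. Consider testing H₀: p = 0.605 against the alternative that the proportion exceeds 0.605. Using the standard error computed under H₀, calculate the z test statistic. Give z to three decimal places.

z = 2.597

p̂ = 384/584 = 0.65753.
SE = √(p₀(1−p₀)/n) = √(0.23897/584) = 0.02023.
z = (0.65753 − 0.605)/0.02023 = 0.05253/0.02023 = 2.597.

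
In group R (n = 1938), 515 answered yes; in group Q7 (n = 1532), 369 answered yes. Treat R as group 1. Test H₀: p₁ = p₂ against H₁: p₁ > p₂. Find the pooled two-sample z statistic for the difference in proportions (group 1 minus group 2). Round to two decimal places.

z = 1.67

p̂₁ = 515/1938 = 0.26574, p̂₂ = 369/1532 = 0.24086.
Pooled p̂ = (515+369)/(1938+1532) = 884/3470 = 0.25476.
SE = √(0.189855 × 0.00116874) = 0.01490.
z = (0.26574 − 0.24086)/0.01490 = 0.02488/0.01490 = 1.67.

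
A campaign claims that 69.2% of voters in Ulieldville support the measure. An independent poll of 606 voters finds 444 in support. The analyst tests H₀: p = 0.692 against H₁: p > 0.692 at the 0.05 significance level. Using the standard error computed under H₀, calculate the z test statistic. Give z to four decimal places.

p̂ = 444/606 = 0.732673.
Standard error under H₀: √(0.692×0.308/606) = 0.018754.
z = (0.732673 − 0.692)/0.018754 = 0.040673/0.018754 = 2.1688.
p-value = P(Z > 2.169) ≈ 0.0150, so at α = 0.05 we reject H₀.

z = 2.1688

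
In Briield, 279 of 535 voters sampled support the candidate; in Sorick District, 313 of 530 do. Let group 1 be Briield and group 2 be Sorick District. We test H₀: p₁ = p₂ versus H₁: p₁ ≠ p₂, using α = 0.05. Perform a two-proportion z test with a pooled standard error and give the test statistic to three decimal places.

p̂₁ = 279/535 = 0.52150, p̂₂ = 313/530 = 0.59057.
Pooled p̂ = (279+313)/(535+530) = 592/1065 = 0.55587.
SE = √(0.246879 × 0.00375595) = 0.03045.
z = (0.52150 − 0.59057)/0.03045 = -0.06907/0.03045 = -2.268.
p-value = 2·P(Z > 2.268) ≈ 0.0233; since p < α = 0.05, reject H₀.

z = -2.268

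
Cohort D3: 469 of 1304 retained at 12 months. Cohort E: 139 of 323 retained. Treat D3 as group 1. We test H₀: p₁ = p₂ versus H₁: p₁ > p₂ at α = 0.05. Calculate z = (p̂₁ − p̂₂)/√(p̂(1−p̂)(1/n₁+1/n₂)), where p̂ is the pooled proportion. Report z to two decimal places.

z = -2.35

p̂₁ = 469/1304 ≈ 0.3597, p̂₂ = 139/323 ≈ 0.4303.
Pooled p̂ = (469+139)/(1304+323) = 608/1627 = 0.3737.
SE = √(p̂(1−p̂)(1/n₁+1/n₂)) = √(0.3737·0.6263·0.00386285) = √(0.000904087) = 0.0301.
z = (0.3597 − 0.4303)/0.0301 = -0.0706/0.0301 = -2.35.
p-value = P(Z > -2.351) ≈ 0.9906. With α = 0.05, fail to reject H₀.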